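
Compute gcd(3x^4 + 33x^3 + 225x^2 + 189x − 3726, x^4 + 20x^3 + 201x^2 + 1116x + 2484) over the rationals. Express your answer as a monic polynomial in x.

x^3 + 14x^2 + 117x + 414

Repeated division with remainder:
  3x^4 + 33x^3 + 225x^2 + 189x − 3726 = (3)(x^4 + 20x^3 + 201x^2 + 1116x + 2484) + (−27x^3 − 378x^2 − 3159x − 11178)
  x^4 + 20x^3 + 201x^2 + 1116x + 2484 = (−(1/27)x − 2/9)(−27x^3 − 378x^2 − 3159x − 11178) + (0)
Last nonzero remainder: −27x^3 − 378x^2 − 3159x − 11178. Dividing through by −27 gives the monic gcd x^3 + 14x^2 + 117x + 414.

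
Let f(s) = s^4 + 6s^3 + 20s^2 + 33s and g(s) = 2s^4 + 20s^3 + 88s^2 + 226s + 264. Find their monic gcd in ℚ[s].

s^3 + 6s^2 + 20s + 33

Euclidean algorithm in ℚ[s]:
  s^4 + 6s^3 + 20s^2 + 33s = (1/2)(2s^4 + 20s^3 + 88s^2 + 226s + 264) + (−4s^3 − 24s^2 − 80s − 132)
  2s^4 + 20s^3 + 88s^2 + 226s + 264 = (−(1/2)s − 2)(−4s^3 − 24s^2 − 80s − 132) + (0)
Last nonzero remainder: −4s^3 − 24s^2 − 80s − 132. Dividing through by −4 gives the monic gcd s^3 + 6s^2 + 20s + 33.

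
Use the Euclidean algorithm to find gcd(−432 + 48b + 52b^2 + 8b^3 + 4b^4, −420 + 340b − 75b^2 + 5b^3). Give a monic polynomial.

Euclidean algorithm in ℚ[b]:
  4b^4 + 8b^3 + 52b^2 + 48b − 432 = ((4/5)b + 68/5)(5b^3 − 75b^2 + 340b − 420) + (800b^2 − 4240b + 5280)
  5b^3 − 75b^2 + 340b − 420 = ((1/160)b − 97/1600)(800b^2 − 4240b + 5280) + ((999/20)b − 999/10)
  800b^2 − 4240b + 5280 = ((16000/999)b − 17600/333)((999/20)b − 999/10) + (0)
Last nonzero remainder: (999/20)b − 999/10. Dividing through by 999/20 gives the monic gcd b − 2.

−2 + b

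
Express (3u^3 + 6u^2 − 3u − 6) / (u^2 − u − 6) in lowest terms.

Euclidean algorithm in ℚ[u]:
  3u^3 + 6u^2 − 3u − 6 = (3u + 9)(u^2 − u − 6) + (24u + 48)
  u^2 − u − 6 = ((1/24)u − 1/8)(24u + 48) + (0)
Last nonzero remainder: 24u + 48. Dividing through by 24 gives the monic gcd u + 2.
Cancel u + 2 from numerator and denominator to get the reduced form.

(3u^2 − 3)/(u − 3)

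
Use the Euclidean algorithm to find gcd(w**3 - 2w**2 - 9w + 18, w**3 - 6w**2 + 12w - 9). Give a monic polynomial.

Repeated division with remainder:
  w**3 - 2w**2 - 9w + 18 = (w**3 - 6w**2 + 12w - 9) + (4w**2 - 21w + 27)
  w**3 - 6w**2 + 12w - 9 = ((1/4)w - 3/16)(4w**2 - 21w + 27) + ((21/16)w - 63/16)
  4w**2 - 21w + 27 = ((64/21)w - 48/7)((21/16)w - 63/16) + (0)
Last nonzero remainder: (21/16)w - 63/16. Dividing through by 21/16 gives the monic gcd w - 3.

w - 3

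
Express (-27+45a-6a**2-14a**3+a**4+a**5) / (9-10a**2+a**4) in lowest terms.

(-3+2a+a**2)/(1+a)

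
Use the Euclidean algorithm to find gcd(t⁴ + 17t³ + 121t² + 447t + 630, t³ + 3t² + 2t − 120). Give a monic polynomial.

By polynomial division,
  t⁴ + 17t³ + 121t² + 447t + 630 = (t + 14)(t³ + 3t² + 2t − 120) + (77t² + 539t + 2310)
  t³ + 3t² + 2t − 120 = ((1/77)t − 4/77)(77t² + 539t + 2310) + (0)
Last nonzero remainder: 77t² + 539t + 2310. Dividing through by 77 gives the monic gcd t² + 7t + 30.

t² + 7t + 30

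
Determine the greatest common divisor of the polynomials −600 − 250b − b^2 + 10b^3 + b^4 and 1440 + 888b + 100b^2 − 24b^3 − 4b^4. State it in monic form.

Apply the Euclidean algorithm:
  b^4 + 10b^3 − b^2 − 250b − 600 = (−1/4)(−4b^4 − 24b^3 + 100b^2 + 888b + 1440) + (4b^3 + 24b^2 − 28b − 240)
  −4b^4 − 24b^3 + 100b^2 + 888b + 1440 = (−b)(4b^3 + 24b^2 − 28b − 240) + (72b^2 + 648b + 1440)
  4b^3 + 24b^2 − 28b − 240 = ((1/18)b − 1/6)(72b^2 + 648b + 1440) + (0)
Last nonzero remainder: 72b^2 + 648b + 1440. Dividing through by 72 gives the monic gcd b^2 + 9b + 20.

20 + 9b + b^2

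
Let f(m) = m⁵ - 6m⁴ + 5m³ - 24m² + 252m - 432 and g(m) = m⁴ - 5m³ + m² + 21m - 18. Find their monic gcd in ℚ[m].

m² - 6m + 9

By polynomial division,
  m⁵ - 6m⁴ + 5m³ - 24m² + 252m - 432 = (m - 1)(m⁴ - 5m³ + m² + 21m - 18) + (-m³ - 44m² + 291m - 450)
  m⁴ - 5m³ + m² + 21m - 18 = (-m + 49)(-m³ - 44m² + 291m - 450) + (2448m² - 14688m + 22032)
  -m³ - 44m² + 291m - 450 = (-(1/2448)m - 25/1224)(2448m² - 14688m + 22032) + (0)
Last nonzero remainder: 2448m² - 14688m + 22032. Dividing through by 2448 gives the monic gcd m² - 6m + 9.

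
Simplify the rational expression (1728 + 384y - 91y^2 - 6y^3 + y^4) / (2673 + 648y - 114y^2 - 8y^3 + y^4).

(-64 + y^2)/(-99 - 2y + y^2)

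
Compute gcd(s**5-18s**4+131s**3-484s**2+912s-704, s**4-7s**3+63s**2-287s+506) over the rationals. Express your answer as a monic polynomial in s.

s**2-6s+11

Euclidean algorithm in ℚ[s]:
  s**5-18s**4+131s**3-484s**2+912s-704 = (s-11)(s**4-7s**3+63s**2-287s+506) + (-9s**3+496s**2-2751s+4862)
  s**4-7s**3+63s**2-287s+506 = (-(1/9)s-433/81)(-9s**3+496s**2-2751s+4862) + ((195112/81)s**2-(390224/27)s+2146232/81)
  -9s**3+496s**2-2751s+4862 = (-(729/195112)s+17901/97556)((195112/81)s**2-(390224/27)s+2146232/81) + (0)
Last nonzero remainder: (195112/81)s**2-(390224/27)s+2146232/81. Dividing through by 195112/81 gives the monic gcd s**2-6s+11.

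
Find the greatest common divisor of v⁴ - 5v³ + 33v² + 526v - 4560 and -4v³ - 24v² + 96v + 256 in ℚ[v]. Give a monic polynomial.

v + 8

Apply the Euclidean algorithm:
  v⁴ - 5v³ + 33v² + 526v - 4560 = (-(1/4)v + 11/4)(-4v³ - 24v² + 96v + 256) + (123v² + 326v - 5264)
  -4v³ - 24v² + 96v + 256 = (-(4/123)v - 1648/15129)(123v² + 326v - 5264) + (-(600256/15129)v - 4802048/15129)
  123v² + 326v - 5264 = (-(1860867/600256)v + 4977441/300128)(-(600256/15129)v - 4802048/15129) + (0)
Last nonzero remainder: -(600256/15129)v - 4802048/15129. Dividing through by -600256/15129 gives the monic gcd v + 8.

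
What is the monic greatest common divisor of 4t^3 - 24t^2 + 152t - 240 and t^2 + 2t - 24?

1

Euclidean algorithm in ℚ[t]:
  4t^3 - 24t^2 + 152t - 240 = (4t - 32)(t^2 + 2t - 24) + (312t - 1008)
  t^2 + 2t - 24 = ((1/312)t + 17/1014)(312t - 1008) + (-1200/169)
  312t - 1008 = (-(2197/50)t + 3549/25)(-1200/169) + (0)
The last nonzero remainder is the constant -1200/169, so the polynomials are coprime and gcd = 1.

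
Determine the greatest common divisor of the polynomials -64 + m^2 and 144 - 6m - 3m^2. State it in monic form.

8 + m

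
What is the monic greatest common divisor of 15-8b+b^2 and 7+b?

Euclidean algorithm in ℚ[b]:
  b^2-8b+15 = (b-15)(b+7) + (120)
  b+7 = ((1/120)b+7/120)(120) + (0)
The last nonzero remainder is the constant 120, so the polynomials are coprime and gcd = 1.

1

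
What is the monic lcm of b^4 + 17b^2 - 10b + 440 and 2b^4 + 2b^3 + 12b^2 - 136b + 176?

b^6 - 4b^5 + 21b^4 - 78b^3 + 548b^2 - 1800b + 1760

By polynomial division,
  b^4 + 17b^2 - 10b + 440 = (1/2)(2b^4 + 2b^3 + 12b^2 - 136b + 176) + (-b^3 + 11b^2 + 58b + 352)
  2b^4 + 2b^3 + 12b^2 - 136b + 176 = (-2b - 24)(-b^3 + 11b^2 + 58b + 352) + (392b^2 + 1960b + 8624)
  -b^3 + 11b^2 + 58b + 352 = (-(1/392)b + 2/49)(392b^2 + 1960b + 8624) + (0)
Last nonzero remainder: 392b^2 + 1960b + 8624. Dividing through by 392 gives the monic gcd b^2 + 5b + 22.
Then lcm(f, g) = f·g / gcd(f, g); expanding and making the result monic gives the answer.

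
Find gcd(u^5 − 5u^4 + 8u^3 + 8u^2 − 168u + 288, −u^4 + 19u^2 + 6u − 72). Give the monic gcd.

Repeated division with remainder:
  u^5 − 5u^4 + 8u^3 + 8u^2 − 168u + 288 = (−u + 5)(−u^4 + 19u^2 + 6u − 72) + (27u^3 − 81u^2 − 270u + 648)
  −u^4 + 19u^2 + 6u − 72 = (−(1/27)u − 1/9)(27u^3 − 81u^2 − 270u + 648) + (0)
Last nonzero remainder: 27u^3 − 81u^2 − 270u + 648. Dividing through by 27 gives the monic gcd u^3 − 3u^2 − 10u + 24.

u^3 − 3u^2 − 10u + 24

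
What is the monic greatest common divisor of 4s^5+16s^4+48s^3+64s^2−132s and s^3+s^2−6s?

s^2+3s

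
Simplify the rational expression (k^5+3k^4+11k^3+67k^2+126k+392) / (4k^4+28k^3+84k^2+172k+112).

Apply the Euclidean algorithm:
  k^5+3k^4+11k^3+67k^2+126k+392 = ((1/4)k-1)(4k^4+28k^3+84k^2+172k+112) + (18k^3+108k^2+270k+504)
  4k^4+28k^3+84k^2+172k+112 = ((2/9)k+2/9)(18k^3+108k^2+270k+504) + (0)
Last nonzero remainder: 18k^3+108k^2+270k+504. Dividing through by 18 gives the monic gcd k^3+6k^2+15k+28.
Cancel k^3+6k^2+15k+28 from numerator and denominator to get the reduced form.

(k^2-3k+14)/(4k+4)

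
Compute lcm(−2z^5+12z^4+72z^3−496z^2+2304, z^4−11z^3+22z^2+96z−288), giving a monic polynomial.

z^6−3z^5−54z^4+140z^3+744z^2−1152z−3456

Euclidean algorithm in ℚ[z]:
  −2z^5+12z^4+72z^3−496z^2+2304 = (−2z−10)(z^4−11z^3+22z^2+96z−288) + (6z^3−84z^2+384z−576)
  z^4−11z^3+22z^2+96z−288 = ((1/6)z+1/2)(6z^3−84z^2+384z−576) + (0)
Last nonzero remainder: 6z^3−84z^2+384z−576. Dividing through by 6 gives the monic gcd z^3−14z^2+64z−96.
Then lcm(f, g) = f·g / gcd(f, g); expanding and making the result monic gives the answer.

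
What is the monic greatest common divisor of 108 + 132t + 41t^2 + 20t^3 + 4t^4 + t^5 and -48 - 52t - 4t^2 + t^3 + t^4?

Apply the Euclidean algorithm:
  t^5 + 4t^4 + 20t^3 + 41t^2 + 132t + 108 = (t + 3)(t^4 + t^3 - 4t^2 - 52t - 48) + (21t^3 + 105t^2 + 336t + 252)
  t^4 + t^3 - 4t^2 - 52t - 48 = ((1/21)t - 4/21)(21t^3 + 105t^2 + 336t + 252) + (0)
Last nonzero remainder: 21t^3 + 105t^2 + 336t + 252. Dividing through by 21 gives the monic gcd t^3 + 5t^2 + 16t + 12.

12 + 16t + 5t^2 + t^3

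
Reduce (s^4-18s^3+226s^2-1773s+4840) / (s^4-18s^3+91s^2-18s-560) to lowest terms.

(s^2-5s+121)/(s^2-5s-14)

Euclidean algorithm in ℚ[s]:
  s^4-18s^3+226s^2-1773s+4840 = (s^4-18s^3+91s^2-18s-560) + (135s^2-1755s+5400)
  s^4-18s^3+91s^2-18s-560 = ((1/135)s^2-(1/27)s-14/135)(135s^2-1755s+5400) + (0)
Last nonzero remainder: 135s^2-1755s+5400. Dividing through by 135 gives the monic gcd s^2-13s+40.
Cancel s^2-13s+40 from numerator and denominator to get the reduced form.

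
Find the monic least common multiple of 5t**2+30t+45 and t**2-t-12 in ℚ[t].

Repeated division with remainder:
  5t**2+30t+45 = (5)(t**2-t-12) + (35t+105)
  t**2-t-12 = ((1/35)t-4/35)(35t+105) + (0)
Last nonzero remainder: 35t+105. Dividing through by 35 gives the monic gcd t+3.
Then lcm(f, g) = f·g / gcd(f, g); expanding and making the result monic gives the answer.

t**3+2t**2-15t-36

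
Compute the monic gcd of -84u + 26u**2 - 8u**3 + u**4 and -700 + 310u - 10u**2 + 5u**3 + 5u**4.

14 - 2u + u**2

Apply the Euclidean algorithm:
  u**4 - 8u**3 + 26u**2 - 84u = (1/5)(5u**4 + 5u**3 - 10u**2 + 310u - 700) + (-9u**3 + 28u**2 - 146u + 140)
  5u**4 + 5u**3 - 10u**2 + 310u - 700 = (-(5/9)u - 185/81)(-9u**3 + 28u**2 - 146u + 140) + (-(2200/81)u**2 + (4400/81)u - 30800/81)
  -9u**3 + 28u**2 - 146u + 140 = ((729/2200)u - 81/220)(-(2200/81)u**2 + (4400/81)u - 30800/81) + (0)
Last nonzero remainder: -(2200/81)u**2 + (4400/81)u - 30800/81. Dividing through by -2200/81 gives the monic gcd u**2 - 2u + 14.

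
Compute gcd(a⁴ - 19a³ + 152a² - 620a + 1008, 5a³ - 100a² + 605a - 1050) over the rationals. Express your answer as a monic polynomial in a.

Euclidean algorithm in ℚ[a]:
  a⁴ - 19a³ + 152a² - 620a + 1008 = ((1/5)a + 1/5)(5a³ - 100a² + 605a - 1050) + (51a² - 531a + 1218)
  5a³ - 100a² + 605a - 1050 = ((5/51)a - 815/867)(51a² - 531a + 1218) + (-(3920/289)a + 27440/289)
  51a² - 531a + 1218 = (-(14739/3920)a + 25143/1960)(-(3920/289)a + 27440/289) + (0)
Last nonzero remainder: -(3920/289)a + 27440/289. Dividing through by -3920/289 gives the monic gcd a - 7.

a - 7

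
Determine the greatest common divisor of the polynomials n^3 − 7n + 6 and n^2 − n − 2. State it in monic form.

n − 2

Apply the Euclidean algorithm:
  n^3 − 7n + 6 = (n + 1)(n^2 − n − 2) + (−4n + 8)
  n^2 − n − 2 = (−(1/4)n − 1/4)(−4n + 8) + (0)
Last nonzero remainder: −4n + 8. Dividing through by −4 gives the monic gcd n − 2.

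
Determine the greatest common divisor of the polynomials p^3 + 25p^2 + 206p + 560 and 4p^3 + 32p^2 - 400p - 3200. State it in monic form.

Euclidean algorithm in ℚ[p]:
  p^3 + 25p^2 + 206p + 560 = (1/4)(4p^3 + 32p^2 - 400p - 3200) + (17p^2 + 306p + 1360)
  4p^3 + 32p^2 - 400p - 3200 = ((4/17)p - 40/17)(17p^2 + 306p + 1360) + (0)
Last nonzero remainder: 17p^2 + 306p + 1360. Dividing through by 17 gives the monic gcd p^2 + 18p + 80.

p^2 + 18p + 80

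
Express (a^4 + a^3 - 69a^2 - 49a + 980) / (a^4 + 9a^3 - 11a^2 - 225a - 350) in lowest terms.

(a^2 - 11a + 28)/(a^2 - 3a - 10)

Euclidean algorithm in ℚ[a]:
  a^4 + a^3 - 69a^2 - 49a + 980 = (a^4 + 9a^3 - 11a^2 - 225a - 350) + (-8a^3 - 58a^2 + 176a + 1330)
  a^4 + 9a^3 - 11a^2 - 225a - 350 = (-(1/8)a - 7/32)(-8a^3 - 58a^2 + 176a + 1330) + (-(27/16)a^2 - (81/4)a - 945/16)
  -8a^3 - 58a^2 + 176a + 1330 = ((128/27)a - 608/27)(-(27/16)a^2 - (81/4)a - 945/16) + (0)
Last nonzero remainder: -(27/16)a^2 - (81/4)a - 945/16. Dividing through by -27/16 gives the monic gcd a^2 + 12a + 35.
Cancel a^2 + 12a + 35 from numerator and denominator to get the reduced form.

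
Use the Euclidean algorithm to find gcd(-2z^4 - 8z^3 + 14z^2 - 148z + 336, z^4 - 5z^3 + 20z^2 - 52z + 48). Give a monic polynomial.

z^3 - 3z^2 + 14z - 24

By polynomial division,
  -2z^4 - 8z^3 + 14z^2 - 148z + 336 = (-2)(z^4 - 5z^3 + 20z^2 - 52z + 48) + (-18z^3 + 54z^2 - 252z + 432)
  z^4 - 5z^3 + 20z^2 - 52z + 48 = (-(1/18)z + 1/9)(-18z^3 + 54z^2 - 252z + 432) + (0)
Last nonzero remainder: -18z^3 + 54z^2 - 252z + 432. Dividing through by -18 gives the monic gcd z^3 - 3z^2 + 14z - 24.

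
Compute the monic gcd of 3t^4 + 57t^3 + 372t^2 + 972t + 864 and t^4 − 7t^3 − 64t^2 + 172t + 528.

t^2 + 8t + 12

By polynomial division,
  3t^4 + 57t^3 + 372t^2 + 972t + 864 = (3)(t^4 − 7t^3 − 64t^2 + 172t + 528) + (78t^3 + 564t^2 + 456t − 720)
  t^4 − 7t^3 − 64t^2 + 172t + 528 = ((1/78)t − 185/1014)(78t^3 + 564t^2 + 456t − 720) + ((5586/169)t^2 + (44688/169)t + 67032/169)
  78t^3 + 564t^2 + 456t − 720 = ((2197/931)t − 1690/931)((5586/169)t^2 + (44688/169)t + 67032/169) + (0)
Last nonzero remainder: (5586/169)t^2 + (44688/169)t + 67032/169. Dividing through by 5586/169 gives the monic gcd t^2 + 8t + 12.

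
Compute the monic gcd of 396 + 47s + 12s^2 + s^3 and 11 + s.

11 + s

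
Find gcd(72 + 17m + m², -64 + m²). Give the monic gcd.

8 + m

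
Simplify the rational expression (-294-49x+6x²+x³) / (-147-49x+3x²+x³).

(6+x)/(3+x)

Apply the Euclidean algorithm:
  x³+6x²-49x-294 = (x³+3x²-49x-147) + (3x²-147)
  x³+3x²-49x-147 = ((1/3)x+1)(3x²-147) + (0)
Last nonzero remainder: 3x²-147. Dividing through by 3 gives the monic gcd x²-49.
Cancel x²-49 from numerator and denominator to get the reduced form.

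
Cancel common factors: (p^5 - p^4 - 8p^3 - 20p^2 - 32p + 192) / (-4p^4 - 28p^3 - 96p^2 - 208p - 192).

By polynomial division,
  p^5 - p^4 - 8p^3 - 20p^2 - 32p + 192 = (-(1/4)p + 2)(-4p^4 - 28p^3 - 96p^2 - 208p - 192) + (24p^3 + 120p^2 + 336p + 576)
  -4p^4 - 28p^3 - 96p^2 - 208p - 192 = (-(1/6)p - 1/3)(24p^3 + 120p^2 + 336p + 576) + (0)
Last nonzero remainder: 24p^3 + 120p^2 + 336p + 576. Dividing through by 24 gives the monic gcd p^3 + 5p^2 + 14p + 24.
Cancel p^3 + 5p^2 + 14p + 24 from numerator and denominator to get the reduced form.

(-p^2 + 6p - 8)/(4p + 8)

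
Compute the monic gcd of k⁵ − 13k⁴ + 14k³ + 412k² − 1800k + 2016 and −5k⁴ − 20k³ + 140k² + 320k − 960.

k³ − 28k + 48

Euclidean algorithm in ℚ[k]:
  k⁵ − 13k⁴ + 14k³ + 412k² − 1800k + 2016 = (−(1/5)k + 17/5)(−5k⁴ − 20k³ + 140k² + 320k − 960) + (110k³ − 3080k + 5280)
  −5k⁴ − 20k³ + 140k² + 320k − 960 = (−(1/22)k − 2/11)(110k³ − 3080k + 5280) + (0)
Last nonzero remainder: 110k³ − 3080k + 5280. Dividing through by 110 gives the monic gcd k³ − 28k + 48.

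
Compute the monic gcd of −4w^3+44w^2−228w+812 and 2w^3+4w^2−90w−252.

Euclidean algorithm in ℚ[w]:
  −4w^3+44w^2−228w+812 = (−2)(2w^3+4w^2−90w−252) + (52w^2−408w+308)
  2w^3+4w^2−90w−252 = ((1/26)w+64/169)(52w^2−408w+308) + ((8900/169)w−62300/169)
  52w^2−408w+308 = ((2197/2225)w−1859/2225)((8900/169)w−62300/169) + (0)
Last nonzero remainder: (8900/169)w−62300/169. Dividing through by 8900/169 gives the monic gcd w−7.

w−7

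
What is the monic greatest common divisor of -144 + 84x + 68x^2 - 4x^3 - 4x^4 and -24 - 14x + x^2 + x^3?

-12 - x + x^2

Euclidean algorithm in ℚ[x]:
  -4x^4 - 4x^3 + 68x^2 + 84x - 144 = (-4x)(x^3 + x^2 - 14x - 24) + (12x^2 - 12x - 144)
  x^3 + x^2 - 14x - 24 = ((1/12)x + 1/6)(12x^2 - 12x - 144) + (0)
Last nonzero remainder: 12x^2 - 12x - 144. Dividing through by 12 gives the monic gcd x^2 - x - 12.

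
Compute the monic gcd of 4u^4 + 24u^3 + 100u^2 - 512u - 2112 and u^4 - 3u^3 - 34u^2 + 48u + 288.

u^2 - u - 12

Euclidean algorithm in ℚ[u]:
  4u^4 + 24u^3 + 100u^2 - 512u - 2112 = (4)(u^4 - 3u^3 - 34u^2 + 48u + 288) + (36u^3 + 236u^2 - 704u - 3264)
  u^4 - 3u^3 - 34u^2 + 48u + 288 = ((1/36)u - 43/162)(36u^3 + 236u^2 - 704u - 3264) + ((3904/81)u^2 - (3904/81)u - 15616/27)
  36u^3 + 236u^2 - 704u - 3264 = ((729/976)u + 1377/244)((3904/81)u^2 - (3904/81)u - 15616/27) + (0)
Last nonzero remainder: (3904/81)u^2 - (3904/81)u - 15616/27. Dividing through by 3904/81 gives the monic gcd u^2 - u - 12.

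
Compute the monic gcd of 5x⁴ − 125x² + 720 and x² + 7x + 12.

By polynomial division,
  5x⁴ − 125x² + 720 = (5x² − 35x + 60)(x² + 7x + 12) + (0)
The last nonzero remainder x² + 7x + 12 is already monic.

x² + 7x + 12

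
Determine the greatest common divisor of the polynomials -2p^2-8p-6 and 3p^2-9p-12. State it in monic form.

By polynomial division,
  -2p^2-8p-6 = (-2/3)(3p^2-9p-12) + (-14p-14)
  3p^2-9p-12 = (-(3/14)p+6/7)(-14p-14) + (0)
Last nonzero remainder: -14p-14. Dividing through by -14 gives the monic gcd p+1.

p+1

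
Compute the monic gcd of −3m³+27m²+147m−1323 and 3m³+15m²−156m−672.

m−7

Euclidean algorithm in ℚ[m]:
  −3m³+27m²+147m−1323 = (−1)(3m³+15m²−156m−672) + (42m²−9m−1995)
  3m³+15m²−156m−672 = ((1/14)m+73/196)(42m²−9m−1995) + (−(1989/196)m+1989/28)
  42m²−9m−1995 = (−(2744/663)m−18620/663)(−(1989/196)m+1989/28) + (0)
Last nonzero remainder: −(1989/196)m+1989/28. Dividing through by −1989/196 gives the monic gcd m−7.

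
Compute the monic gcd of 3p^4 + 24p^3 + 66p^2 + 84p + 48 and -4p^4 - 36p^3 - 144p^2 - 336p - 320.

Euclidean algorithm in ℚ[p]:
  3p^4 + 24p^3 + 66p^2 + 84p + 48 = (-3/4)(-4p^4 - 36p^3 - 144p^2 - 336p - 320) + (-3p^3 - 42p^2 - 168p - 192)
  -4p^4 - 36p^3 - 144p^2 - 336p - 320 = ((4/3)p - 20/3)(-3p^3 - 42p^2 - 168p - 192) + (-200p^2 - 1200p - 1600)
  -3p^3 - 42p^2 - 168p - 192 = ((3/200)p + 3/25)(-200p^2 - 1200p - 1600) + (0)
Last nonzero remainder: -200p^2 - 1200p - 1600. Dividing through by -200 gives the monic gcd p^2 + 6p + 8.

p^2 + 6p + 8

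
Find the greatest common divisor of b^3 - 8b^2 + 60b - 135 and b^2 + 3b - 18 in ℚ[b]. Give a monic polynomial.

b - 3

Euclidean algorithm in ℚ[b]:
  b^3 - 8b^2 + 60b - 135 = (b - 11)(b^2 + 3b - 18) + (111b - 333)
  b^2 + 3b - 18 = ((1/111)b + 2/37)(111b - 333) + (0)
Last nonzero remainder: 111b - 333. Dividing through by 111 gives the monic gcd b - 3.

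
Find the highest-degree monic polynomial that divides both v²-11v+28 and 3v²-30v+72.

v-4

Repeated division with remainder:
  v²-11v+28 = (1/3)(3v²-30v+72) + (-v+4)
  3v²-30v+72 = (-3v+18)(-v+4) + (0)
Last nonzero remainder: -v+4. Dividing through by -1 gives the monic gcd v-4.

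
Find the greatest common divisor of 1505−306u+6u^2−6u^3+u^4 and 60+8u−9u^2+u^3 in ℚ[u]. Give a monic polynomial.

−5+u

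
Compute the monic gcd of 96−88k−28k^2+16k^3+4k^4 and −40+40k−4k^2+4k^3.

By polynomial division,
  4k^4+16k^3−28k^2−88k+96 = (k+5)(4k^3−4k^2+40k−40) + (−48k^2−248k+296)
  4k^3−4k^2+40k−40 = (−(1/12)k+37/72)(−48k^2−248k+296) + ((1729/9)k−1729/9)
  −48k^2−248k+296 = (−(432/1729)k−2664/1729)((1729/9)k−1729/9) + (0)
Last nonzero remainder: (1729/9)k−1729/9. Dividing through by 1729/9 gives the monic gcd k−1.

−1+k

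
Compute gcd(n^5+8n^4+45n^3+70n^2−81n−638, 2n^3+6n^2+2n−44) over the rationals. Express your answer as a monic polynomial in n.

n^3+3n^2+n−22

Repeated division with remainder:
  n^5+8n^4+45n^3+70n^2−81n−638 = ((1/2)n^2+(5/2)n+29/2)(2n^3+6n^2+2n−44) + (0)
Last nonzero remainder: 2n^3+6n^2+2n−44. Dividing through by 2 gives the monic gcd n^3+3n^2+n−22.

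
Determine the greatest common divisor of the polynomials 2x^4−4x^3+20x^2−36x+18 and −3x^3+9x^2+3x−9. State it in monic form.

x−1

By polynomial division,
  2x^4−4x^3+20x^2−36x+18 = (−(2/3)x−2/3)(−3x^3+9x^2+3x−9) + (28x^2−40x+12)
  −3x^3+9x^2+3x−9 = (−(3/28)x+33/196)(28x^2−40x+12) + ((540/49)x−540/49)
  28x^2−40x+12 = ((343/135)x−49/45)((540/49)x−540/49) + (0)
Last nonzero remainder: (540/49)x−540/49. Dividing through by 540/49 gives the monic gcd x−1.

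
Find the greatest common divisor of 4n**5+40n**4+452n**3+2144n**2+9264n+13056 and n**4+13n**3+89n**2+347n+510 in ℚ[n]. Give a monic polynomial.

Euclidean algorithm in ℚ[n]:
  4n**5+40n**4+452n**3+2144n**2+9264n+13056 = (4n-12)(n**4+13n**3+89n**2+347n+510) + (252n**3+1824n**2+11388n+19176)
  n**4+13n**3+89n**2+347n+510 = ((1/252)n+121/5292)(252n**3+1824n**2+11388n+19176) + ((928/441)n**2+(4640/441)n+31552/441)
  252n**3+1824n**2+11388n+19176 = ((27783/232)n+62181/232)((928/441)n**2+(4640/441)n+31552/441) + (0)
Last nonzero remainder: (928/441)n**2+(4640/441)n+31552/441. Dividing through by 928/441 gives the monic gcd n**2+5n+34.

n**2+5n+34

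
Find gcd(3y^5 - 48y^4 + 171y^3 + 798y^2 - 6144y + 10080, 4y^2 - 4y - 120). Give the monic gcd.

y^2 - y - 30

Euclidean algorithm in ℚ[y]:
  3y^5 - 48y^4 + 171y^3 + 798y^2 - 6144y + 10080 = ((3/4)y^3 - (45/4)y^2 + 54y - 84)(4y^2 - 4y - 120) + (0)
Last nonzero remainder: 4y^2 - 4y - 120. Dividing through by 4 gives the monic gcd y^2 - y - 30.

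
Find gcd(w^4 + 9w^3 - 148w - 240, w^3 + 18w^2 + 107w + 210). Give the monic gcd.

Euclidean algorithm in ℚ[w]:
  w^4 + 9w^3 - 148w - 240 = (w - 9)(w^3 + 18w^2 + 107w + 210) + (55w^2 + 605w + 1650)
  w^3 + 18w^2 + 107w + 210 = ((1/55)w + 7/55)(55w^2 + 605w + 1650) + (0)
Last nonzero remainder: 55w^2 + 605w + 1650. Dividing through by 55 gives the monic gcd w^2 + 11w + 30.

w^2 + 11w + 30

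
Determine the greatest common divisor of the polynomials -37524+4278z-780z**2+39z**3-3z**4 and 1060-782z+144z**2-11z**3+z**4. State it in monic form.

106-4z+z**2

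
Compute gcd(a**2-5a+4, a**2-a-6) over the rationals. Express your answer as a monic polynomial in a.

1

By polynomial division,
  a**2-5a+4 = (a**2-a-6) + (-4a+10)
  a**2-a-6 = (-(1/4)a-3/8)(-4a+10) + (-9/4)
  -4a+10 = ((16/9)a-40/9)(-9/4) + (0)
The last nonzero remainder is the constant -9/4, so the polynomials are coprime and gcd = 1.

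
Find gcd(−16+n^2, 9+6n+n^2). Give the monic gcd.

1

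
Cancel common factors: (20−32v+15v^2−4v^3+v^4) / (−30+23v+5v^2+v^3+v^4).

Repeated division with remainder:
  v^4−4v^3+15v^2−32v+20 = (v^4+v^3+5v^2+23v−30) + (−5v^3+10v^2−55v+50)
  v^4+v^3+5v^2+23v−30 = (−(1/5)v−3/5)(−5v^3+10v^2−55v+50) + (0)
Last nonzero remainder: −5v^3+10v^2−55v+50. Dividing through by −5 gives the monic gcd v^3−2v^2+11v−10.
Cancel v^3−2v^2+11v−10 from numerator and denominator to get the reduced form.

(−2+v)/(3+v)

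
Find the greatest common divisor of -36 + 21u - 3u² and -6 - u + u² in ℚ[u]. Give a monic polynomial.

-3 + u

Apply the Euclidean algorithm:
  -3u² + 21u - 36 = (-3)(u² - u - 6) + (18u - 54)
  u² - u - 6 = ((1/18)u + 1/9)(18u - 54) + (0)
Last nonzero remainder: 18u - 54. Dividing through by 18 gives the monic gcd u - 3.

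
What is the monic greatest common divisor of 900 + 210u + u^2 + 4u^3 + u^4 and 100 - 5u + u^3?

Euclidean algorithm in ℚ[u]:
  u^4 + 4u^3 + u^2 + 210u + 900 = (u + 4)(u^3 - 5u + 100) + (6u^2 + 130u + 500)
  u^3 - 5u + 100 = ((1/6)u - 65/18)(6u^2 + 130u + 500) + ((3430/9)u + 17150/9)
  6u^2 + 130u + 500 = ((27/1715)u + 90/343)((3430/9)u + 17150/9) + (0)
Last nonzero remainder: (3430/9)u + 17150/9. Dividing through by 3430/9 gives the monic gcd u + 5.

5 + u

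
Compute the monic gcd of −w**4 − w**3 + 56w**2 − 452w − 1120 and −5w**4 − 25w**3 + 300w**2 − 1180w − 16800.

w**3 − w**2 − 54w + 560

Apply the Euclidean algorithm:
  −w**4 − w**3 + 56w**2 − 452w − 1120 = (1/5)(−5w**4 − 25w**3 + 300w**2 − 1180w − 16800) + (4w**3 − 4w**2 − 216w + 2240)
  −5w**4 − 25w**3 + 300w**2 − 1180w − 16800 = (−(5/4)w − 15/2)(4w**3 − 4w**2 − 216w + 2240) + (0)
Last nonzero remainder: 4w**3 − 4w**2 − 216w + 2240. Dividing through by 4 gives the monic gcd w**3 − w**2 − 54w + 560.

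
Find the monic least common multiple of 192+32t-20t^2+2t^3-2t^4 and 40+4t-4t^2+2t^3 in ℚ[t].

-960+224t+68t^2-66t^3+24t^4-5t^5+t^6

By polynomial division,
  -2t^4+2t^3-20t^2+32t+192 = (-t-1)(2t^3-4t^2+4t+40) + (-20t^2+76t+232)
  2t^3-4t^2+4t+40 = (-(1/10)t-9/50)(-20t^2+76t+232) + ((1022/25)t+2044/25)
  -20t^2+76t+232 = (-(250/511)t+1450/511)((1022/25)t+2044/25) + (0)
Last nonzero remainder: (1022/25)t+2044/25. Dividing through by 1022/25 gives the monic gcd t+2.
Then lcm(f, g) = f·g / gcd(f, g); expanding and making the result monic gives the answer.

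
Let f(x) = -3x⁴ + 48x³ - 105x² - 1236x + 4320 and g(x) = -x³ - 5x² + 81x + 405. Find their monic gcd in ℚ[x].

x² - 4x - 45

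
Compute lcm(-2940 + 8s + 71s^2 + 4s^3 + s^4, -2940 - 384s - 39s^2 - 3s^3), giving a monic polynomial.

Repeated division with remainder:
  s^4 + 4s^3 + 71s^2 + 8s - 2940 = (-(1/3)s + 3)(-3s^3 - 39s^2 - 384s - 2940) + (60s^2 + 180s + 5880)
  -3s^3 - 39s^2 - 384s - 2940 = (-(1/20)s - 1/2)(60s^2 + 180s + 5880) + (0)
Last nonzero remainder: 60s^2 + 180s + 5880. Dividing through by 60 gives the monic gcd s^2 + 3s + 98.
Then lcm(f, g) = f·g / gcd(f, g); expanding and making the result monic gives the answer.

-29400 - 2860s + 718s^2 + 111s^3 + 14s^4 + s^5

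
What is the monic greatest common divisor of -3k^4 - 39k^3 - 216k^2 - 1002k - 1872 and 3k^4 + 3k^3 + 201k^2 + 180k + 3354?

k^2 + 2k + 26

Repeated division with remainder:
  -3k^4 - 39k^3 - 216k^2 - 1002k - 1872 = (-1)(3k^4 + 3k^3 + 201k^2 + 180k + 3354) + (-36k^3 - 15k^2 - 822k + 1482)
  3k^4 + 3k^3 + 201k^2 + 180k + 3354 = (-(1/12)k - 7/144)(-36k^3 - 15k^2 - 822k + 1482) + ((6325/48)k^2 + (6325/24)k + 82225/24)
  -36k^3 - 15k^2 - 822k + 1482 = (-(1728/6325)k + 2736/6325)((6325/48)k^2 + (6325/24)k + 82225/24) + (0)
Last nonzero remainder: (6325/48)k^2 + (6325/24)k + 82225/24. Dividing through by 6325/48 gives the monic gcd k^2 + 2k + 26.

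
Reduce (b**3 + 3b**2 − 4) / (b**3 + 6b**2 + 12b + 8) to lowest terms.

(b − 1)/(b + 2)

Apply the Euclidean algorithm:
  b**3 + 3b**2 − 4 = (b**3 + 6b**2 + 12b + 8) + (−3b**2 − 12b − 12)
  b**3 + 6b**2 + 12b + 8 = (−(1/3)b − 2/3)(−3b**2 − 12b − 12) + (0)
Last nonzero remainder: −3b**2 − 12b − 12. Dividing through by −3 gives the monic gcd b**2 + 4b + 4.
Cancel b**2 + 4b + 4 from numerator and denominator to get the reduced form.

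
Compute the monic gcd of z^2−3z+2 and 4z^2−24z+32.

z−2

Repeated division with remainder:
  z^2−3z+2 = (1/4)(4z^2−24z+32) + (3z−6)
  4z^2−24z+32 = ((4/3)z−16/3)(3z−6) + (0)
Last nonzero remainder: 3z−6. Dividing through by 3 gives the monic gcd z−2.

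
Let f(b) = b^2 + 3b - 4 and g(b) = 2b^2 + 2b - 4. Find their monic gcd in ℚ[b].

Apply the Euclidean algorithm:
  b^2 + 3b - 4 = (1/2)(2b^2 + 2b - 4) + (2b - 2)
  2b^2 + 2b - 4 = (b + 2)(2b - 2) + (0)
Last nonzero remainder: 2b - 2. Dividing through by 2 gives the monic gcd b - 1.

b - 1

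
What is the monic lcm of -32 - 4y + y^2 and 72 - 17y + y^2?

288 + 4y - 13y^2 + y^3

Repeated division with remainder:
  y^2 - 4y - 32 = (y^2 - 17y + 72) + (13y - 104)
  y^2 - 17y + 72 = ((1/13)y - 9/13)(13y - 104) + (0)
Last nonzero remainder: 13y - 104. Dividing through by 13 gives the monic gcd y - 8.
Then lcm(f, g) = f·g / gcd(f, g); expanding and making the result monic gives the answer.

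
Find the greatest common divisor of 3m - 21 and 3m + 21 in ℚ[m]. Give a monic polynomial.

By polynomial division,
  3m - 21 = (3m + 21) + (-42)
  3m + 21 = (-(1/14)m - 1/2)(-42) + (0)
The last nonzero remainder is the constant -42, so the polynomials are coprime and gcd = 1.

1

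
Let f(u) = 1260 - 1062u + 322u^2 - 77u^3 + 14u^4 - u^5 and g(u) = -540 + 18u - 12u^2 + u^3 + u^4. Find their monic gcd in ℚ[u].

-90 + 18u - 5u^2 + u^3

By polynomial division,
  -u^5 + 14u^4 - 77u^3 + 322u^2 - 1062u + 1260 = (-u + 15)(u^4 + u^3 - 12u^2 + 18u - 540) + (-104u^3 + 520u^2 - 1872u + 9360)
  u^4 + u^3 - 12u^2 + 18u - 540 = (-(1/104)u - 3/52)(-104u^3 + 520u^2 - 1872u + 9360) + (0)
Last nonzero remainder: -104u^3 + 520u^2 - 1872u + 9360. Dividing through by -104 gives the monic gcd u^3 - 5u^2 + 18u - 90.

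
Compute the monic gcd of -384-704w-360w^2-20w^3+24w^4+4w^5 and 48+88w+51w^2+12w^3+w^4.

12+19w+8w^2+w^3

Euclidean algorithm in ℚ[w]:
  4w^5+24w^4-20w^3-360w^2-704w-384 = (4w-24)(w^4+12w^3+51w^2+88w+48) + (64w^3+512w^2+1216w+768)
  w^4+12w^3+51w^2+88w+48 = ((1/64)w+1/16)(64w^3+512w^2+1216w+768) + (0)
Last nonzero remainder: 64w^3+512w^2+1216w+768. Dividing through by 64 gives the monic gcd w^3+8w^2+19w+12.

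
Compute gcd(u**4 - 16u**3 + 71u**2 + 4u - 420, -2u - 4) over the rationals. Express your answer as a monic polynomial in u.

u + 2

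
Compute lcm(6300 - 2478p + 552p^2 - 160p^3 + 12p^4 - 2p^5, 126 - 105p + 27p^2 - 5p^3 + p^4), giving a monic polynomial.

Repeated division with remainder:
  -2p^5 + 12p^4 - 160p^3 + 552p^2 - 2478p + 6300 = (-2p + 2)(p^4 - 5p^3 + 27p^2 - 105p + 126) + (-96p^3 + 288p^2 - 2016p + 6048)
  p^4 - 5p^3 + 27p^2 - 105p + 126 = (-(1/96)p + 1/48)(-96p^3 + 288p^2 - 2016p + 6048) + (0)
Last nonzero remainder: -96p^3 + 288p^2 - 2016p + 6048. Dividing through by -96 gives the monic gcd p^3 - 3p^2 + 21p - 63.
Then lcm(f, g) = f·g / gcd(f, g); expanding and making the result monic gives the answer.

6300 - 5628p + 1791p^2 - 436p^3 + 92p^4 - 8p^5 + p^6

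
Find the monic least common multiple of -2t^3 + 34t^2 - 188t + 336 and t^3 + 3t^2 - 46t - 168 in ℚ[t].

Apply the Euclidean algorithm:
  -2t^3 + 34t^2 - 188t + 336 = (-2)(t^3 + 3t^2 - 46t - 168) + (40t^2 - 280t)
  t^3 + 3t^2 - 46t - 168 = ((1/40)t + 1/4)(40t^2 - 280t) + (24t - 168)
  40t^2 - 280t = ((5/3)t)(24t - 168) + (0)
Last nonzero remainder: 24t - 168. Dividing through by 24 gives the monic gcd t - 7.
Then lcm(f, g) = f·g / gcd(f, g); expanding and making the result monic gives the answer.

t^5 - 7t^4 - 52t^3 + 364t^2 + 576t - 4032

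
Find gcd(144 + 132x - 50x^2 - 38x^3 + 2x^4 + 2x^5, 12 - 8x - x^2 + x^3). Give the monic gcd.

By polynomial division,
  2x^5 + 2x^4 - 38x^3 - 50x^2 + 132x + 144 = (2x^2 + 4x - 18)(x^3 - x^2 - 8x + 12) + (-60x^2 - 60x + 360)
  x^3 - x^2 - 8x + 12 = (-(1/60)x + 1/30)(-60x^2 - 60x + 360) + (0)
Last nonzero remainder: -60x^2 - 60x + 360. Dividing through by -60 gives the monic gcd x^2 + x - 6.

-6 + x + x^2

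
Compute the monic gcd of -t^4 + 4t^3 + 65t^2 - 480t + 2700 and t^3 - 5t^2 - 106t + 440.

Apply the Euclidean algorithm:
  -t^4 + 4t^3 + 65t^2 - 480t + 2700 = (-t - 1)(t^3 - 5t^2 - 106t + 440) + (-46t^2 - 146t + 3140)
  t^3 - 5t^2 - 106t + 440 = (-(1/46)t + 94/529)(-46t^2 - 146t + 3140) + (-(6240/529)t - 62400/529)
  -46t^2 - 146t + 3140 = ((12167/3120)t - 83053/3120)(-(6240/529)t - 62400/529) + (0)
Last nonzero remainder: -(6240/529)t - 62400/529. Dividing through by -6240/529 gives the monic gcd t + 10.

t + 10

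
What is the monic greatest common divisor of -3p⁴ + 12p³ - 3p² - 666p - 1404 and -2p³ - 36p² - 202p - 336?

Repeated division with remainder:
  -3p⁴ + 12p³ - 3p² - 666p - 1404 = ((3/2)p - 33)(-2p³ - 36p² - 202p - 336) + (-888p² - 6828p - 12492)
  -2p³ - 36p² - 202p - 336 = ((1/444)p + 763/32856)(-888p² - 6828p - 12492) + (-(41895/2738)p - 125685/2738)
  -888p² - 6828p - 12492 = ((810448/13965)p + 3800344/13965)(-(41895/2738)p - 125685/2738) + (0)
Last nonzero remainder: -(41895/2738)p - 125685/2738. Dividing through by -41895/2738 gives the monic gcd p + 3.

p + 3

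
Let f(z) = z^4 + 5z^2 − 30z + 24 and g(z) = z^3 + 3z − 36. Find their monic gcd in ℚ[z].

z^2 + 3z + 12

Euclidean algorithm in ℚ[z]:
  z^4 + 5z^2 − 30z + 24 = (z)(z^3 + 3z − 36) + (2z^2 + 6z + 24)
  z^3 + 3z − 36 = ((1/2)z − 3/2)(2z^2 + 6z + 24) + (0)
Last nonzero remainder: 2z^2 + 6z + 24. Dividing through by 2 gives the monic gcd z^2 + 3z + 12.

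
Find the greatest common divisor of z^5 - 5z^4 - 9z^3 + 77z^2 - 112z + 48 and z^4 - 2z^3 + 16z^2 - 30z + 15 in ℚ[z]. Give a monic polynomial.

Apply the Euclidean algorithm:
  z^5 - 5z^4 - 9z^3 + 77z^2 - 112z + 48 = (z - 3)(z^4 - 2z^3 + 16z^2 - 30z + 15) + (-31z^3 + 155z^2 - 217z + 93)
  z^4 - 2z^3 + 16z^2 - 30z + 15 = (-(1/31)z - 3/31)(-31z^3 + 155z^2 - 217z + 93) + (24z^2 - 48z + 24)
  -31z^3 + 155z^2 - 217z + 93 = (-(31/24)z + 31/8)(24z^2 - 48z + 24) + (0)
Last nonzero remainder: 24z^2 - 48z + 24. Dividing through by 24 gives the monic gcd z^2 - 2z + 1.

z^2 - 2z + 1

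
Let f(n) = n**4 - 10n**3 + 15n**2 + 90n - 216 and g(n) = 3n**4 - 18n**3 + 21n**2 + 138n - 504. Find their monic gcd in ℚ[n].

n**2 - n - 12

By polynomial division,
  n**4 - 10n**3 + 15n**2 + 90n - 216 = (1/3)(3n**4 - 18n**3 + 21n**2 + 138n - 504) + (-4n**3 + 8n**2 + 44n - 48)
  3n**4 - 18n**3 + 21n**2 + 138n - 504 = (-(3/4)n + 3)(-4n**3 + 8n**2 + 44n - 48) + (30n**2 - 30n - 360)
  -4n**3 + 8n**2 + 44n - 48 = (-(2/15)n + 2/15)(30n**2 - 30n - 360) + (0)
Last nonzero remainder: 30n**2 - 30n - 360. Dividing through by 30 gives the monic gcd n**2 - n - 12.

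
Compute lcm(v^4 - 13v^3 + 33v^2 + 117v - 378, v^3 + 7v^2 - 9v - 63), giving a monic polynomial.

Apply the Euclidean algorithm:
  v^4 - 13v^3 + 33v^2 + 117v - 378 = (v - 20)(v^3 + 7v^2 - 9v - 63) + (182v^2 - 1638)
  v^3 + 7v^2 - 9v - 63 = ((1/182)v + 1/26)(182v^2 - 1638) + (0)
Last nonzero remainder: 182v^2 - 1638. Dividing through by 182 gives the monic gcd v^2 - 9.
Then lcm(f, g) = f·g / gcd(f, g); expanding and making the result monic gives the answer.

v^5 - 6v^4 - 58v^3 + 348v^2 + 441v - 2646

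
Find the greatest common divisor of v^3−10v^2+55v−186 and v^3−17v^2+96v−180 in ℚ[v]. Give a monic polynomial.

By polynomial division,
  v^3−10v^2+55v−186 = (v^3−17v^2+96v−180) + (7v^2−41v−6)
  v^3−17v^2+96v−180 = ((1/7)v−78/49)(7v^2−41v−6) + ((1548/49)v−9288/49)
  7v^2−41v−6 = ((343/1548)v+49/1548)((1548/49)v−9288/49) + (0)
Last nonzero remainder: (1548/49)v−9288/49. Dividing through by 1548/49 gives the monic gcd v−6.

v−6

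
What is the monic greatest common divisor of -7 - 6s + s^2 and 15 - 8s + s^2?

1

By polynomial division,
  s^2 - 6s - 7 = (s^2 - 8s + 15) + (2s - 22)
  s^2 - 8s + 15 = ((1/2)s + 3/2)(2s - 22) + (48)
  2s - 22 = ((1/24)s - 11/24)(48) + (0)
The last nonzero remainder is the constant 48, so the polynomials are coprime and gcd = 1.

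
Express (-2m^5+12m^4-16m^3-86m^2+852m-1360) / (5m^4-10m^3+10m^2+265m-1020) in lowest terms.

Apply the Euclidean algorithm:
  -2m^5+12m^4-16m^3-86m^2+852m-1360 = (-(2/5)m+8/5)(5m^4-10m^3+10m^2+265m-1020) + (4m^3+4m^2+20m+272)
  5m^4-10m^3+10m^2+265m-1020 = ((5/4)m-15/4)(4m^3+4m^2+20m+272) + (0)
Last nonzero remainder: 4m^3+4m^2+20m+272. Dividing through by 4 gives the monic gcd m^3+m^2+5m+68.
Cancel m^3+m^2+5m+68 from numerator and denominator to get the reduced form.

(-2m^2+14m-20)/(5m-15)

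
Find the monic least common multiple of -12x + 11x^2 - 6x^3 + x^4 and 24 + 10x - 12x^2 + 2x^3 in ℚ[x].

36x - 9x^2 - 16x^3 + 20x^4 - 8x^5 + x^6

Apply the Euclidean algorithm:
  x^4 - 6x^3 + 11x^2 - 12x = ((1/2)x)(2x^3 - 12x^2 + 10x + 24) + (6x^2 - 24x)
  2x^3 - 12x^2 + 10x + 24 = ((1/3)x - 2/3)(6x^2 - 24x) + (-6x + 24)
  6x^2 - 24x = (-x)(-6x + 24) + (0)
Last nonzero remainder: -6x + 24. Dividing through by -6 gives the monic gcd x - 4.
Then lcm(f, g) = f·g / gcd(f, g); expanding and making the result monic gives the answer.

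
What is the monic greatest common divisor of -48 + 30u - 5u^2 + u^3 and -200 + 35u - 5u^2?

1

Euclidean algorithm in ℚ[u]:
  u^3 - 5u^2 + 30u - 48 = (-(1/5)u - 2/5)(-5u^2 + 35u - 200) + (4u - 128)
  -5u^2 + 35u - 200 = (-(5/4)u - 125/4)(4u - 128) + (-4200)
  4u - 128 = (-(1/1050)u + 16/525)(-4200) + (0)
The last nonzero remainder is the constant -4200, so the polynomials are coprime and gcd = 1.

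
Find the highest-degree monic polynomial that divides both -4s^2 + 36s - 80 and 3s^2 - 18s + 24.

Apply the Euclidean algorithm:
  -4s^2 + 36s - 80 = (-4/3)(3s^2 - 18s + 24) + (12s - 48)
  3s^2 - 18s + 24 = ((1/4)s - 1/2)(12s - 48) + (0)
Last nonzero remainder: 12s - 48. Dividing through by 12 gives the monic gcd s - 4.

s - 4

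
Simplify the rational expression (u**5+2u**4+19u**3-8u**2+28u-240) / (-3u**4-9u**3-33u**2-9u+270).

Euclidean algorithm in ℚ[u]:
  u**5+2u**4+19u**3-8u**2+28u-240 = (-(1/3)u+1/3)(-3u**4-9u**3-33u**2-9u+270) + (11u**3+121u-330)
  -3u**4-9u**3-33u**2-9u+270 = (-(3/11)u-9/11)(11u**3+121u-330) + (0)
Last nonzero remainder: 11u**3+121u-330. Dividing through by 11 gives the monic gcd u**3+11u-30.
Cancel u**3+11u-30 from numerator and denominator to get the reduced form.

(-u**2-2u-8)/(3u+9)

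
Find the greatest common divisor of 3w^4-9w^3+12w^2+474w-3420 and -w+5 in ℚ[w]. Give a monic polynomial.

w-5

Repeated division with remainder:
  3w^4-9w^3+12w^2+474w-3420 = (-3w^3-6w^2-42w-684)(-w+5) + (0)
Last nonzero remainder: -w+5. Dividing through by -1 gives the monic gcd w-5.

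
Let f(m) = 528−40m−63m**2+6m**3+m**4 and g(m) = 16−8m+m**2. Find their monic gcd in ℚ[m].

16−8m+m**2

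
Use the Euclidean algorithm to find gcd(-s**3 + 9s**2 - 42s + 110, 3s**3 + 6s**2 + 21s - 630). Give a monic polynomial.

Apply the Euclidean algorithm:
  -s**3 + 9s**2 - 42s + 110 = (-1/3)(3s**3 + 6s**2 + 21s - 630) + (11s**2 - 35s - 100)
  3s**3 + 6s**2 + 21s - 630 = ((3/11)s + 171/121)(11s**2 - 35s - 100) + ((11826/121)s - 59130/121)
  11s**2 - 35s - 100 = ((1331/11826)s + 1210/5913)((11826/121)s - 59130/121) + (0)
Last nonzero remainder: (11826/121)s - 59130/121. Dividing through by 11826/121 gives the monic gcd s - 5.

s - 5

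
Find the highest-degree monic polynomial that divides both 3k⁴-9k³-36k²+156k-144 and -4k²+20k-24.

k²-5k+6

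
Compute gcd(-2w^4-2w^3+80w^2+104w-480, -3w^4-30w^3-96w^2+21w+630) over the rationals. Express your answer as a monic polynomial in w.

w^2+3w-10

Euclidean algorithm in ℚ[w]:
  -2w^4-2w^3+80w^2+104w-480 = (2/3)(-3w^4-30w^3-96w^2+21w+630) + (18w^3+144w^2+90w-900)
  -3w^4-30w^3-96w^2+21w+630 = (-(1/6)w-1/3)(18w^3+144w^2+90w-900) + (-33w^2-99w+330)
  18w^3+144w^2+90w-900 = (-(6/11)w-30/11)(-33w^2-99w+330) + (0)
Last nonzero remainder: -33w^2-99w+330. Dividing through by -33 gives the monic gcd w^2+3w-10.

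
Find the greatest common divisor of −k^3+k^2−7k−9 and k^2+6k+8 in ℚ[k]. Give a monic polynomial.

1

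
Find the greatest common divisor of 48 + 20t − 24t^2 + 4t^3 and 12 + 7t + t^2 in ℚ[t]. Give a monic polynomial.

1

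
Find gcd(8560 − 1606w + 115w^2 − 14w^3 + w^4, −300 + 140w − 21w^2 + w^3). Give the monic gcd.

Apply the Euclidean algorithm:
  w^4 − 14w^3 + 115w^2 − 1606w + 8560 = (w + 7)(w^3 − 21w^2 + 140w − 300) + (122w^2 − 2286w + 10660)
  w^3 − 21w^2 + 140w − 300 = ((1/122)w − 69/3721)(122w^2 − 2286w + 10660) + ((38076/3721)w − 380760/3721)
  122w^2 − 2286w + 10660 = ((226981/19038)w − 1983293/19038)((38076/3721)w − 380760/3721) + (0)
Last nonzero remainder: (38076/3721)w − 380760/3721. Dividing through by 38076/3721 gives the monic gcd w − 10.

−10 + w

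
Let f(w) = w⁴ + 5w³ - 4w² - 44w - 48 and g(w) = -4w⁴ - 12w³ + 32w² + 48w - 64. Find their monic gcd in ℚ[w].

Repeated division with remainder:
  w⁴ + 5w³ - 4w² - 44w - 48 = (-1/4)(-4w⁴ - 12w³ + 32w² + 48w - 64) + (2w³ + 4w² - 32w - 64)
  -4w⁴ - 12w³ + 32w² + 48w - 64 = (-2w - 2)(2w³ + 4w² - 32w - 64) + (-24w² - 144w - 192)
  2w³ + 4w² - 32w - 64 = (-(1/12)w + 1/3)(-24w² - 144w - 192) + (0)
Last nonzero remainder: -24w² - 144w - 192. Dividing through by -24 gives the monic gcd w² + 6w + 8.

w² + 6w + 8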